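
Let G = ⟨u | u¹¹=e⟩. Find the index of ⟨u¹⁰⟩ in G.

First find ord(u¹⁰) by computing successive powers:
  (u¹⁰)¹ = u¹⁰, (u¹⁰)² = u⁹, (u¹⁰)³ = u⁸, (u¹⁰)⁴ = u⁷, (u¹⁰)⁵ = u⁶, (u¹⁰)⁶ = u⁵, (u¹⁰)⁷ = u⁴, (u¹⁰)⁸ = u³, (u¹⁰)⁹ = u², (u¹⁰)¹⁰ = u, (u¹⁰)¹¹ = e.
So |⟨u¹⁰⟩| = ord(u¹⁰) = 11. With |G| = 11, by Lagrange [G : ⟨u¹⁰⟩] = 11/11 = 1.

Answer: 1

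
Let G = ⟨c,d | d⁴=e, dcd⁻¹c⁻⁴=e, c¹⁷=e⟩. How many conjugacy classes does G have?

The conjugacy classes (representative and size) are:
  [e] (size 1), [c⁴] (size 4), [c²] (size 4), [c⁵] (size 4), [c¹¹] (size 4), [c⁷d] (size 17), [c³d²] (size 17), [c⁹d³] (size 17).
Class equation: 1 + 4 + 4 + 4 + 4 + 17 + 17 + 17 = 68 = |G|. So G has 8 conjugacy classes.

Answer: 8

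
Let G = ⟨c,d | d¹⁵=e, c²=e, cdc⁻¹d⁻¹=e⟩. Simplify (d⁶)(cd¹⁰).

Compute (d⁶) · (cd¹⁰) by multiplying left to right and reducing via the relations at each step:
  (d⁶) · c = cd⁶
  (cd⁶) · d¹⁰ = cd

Answer: cd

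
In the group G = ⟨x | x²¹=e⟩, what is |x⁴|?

Compute successive powers until reaching e:
  (x⁴)¹ = x⁴, (x⁴)² = x⁸, (x⁴)³ = x¹², (x⁴)⁴ = x¹⁶, (x⁴)⁵ = x²⁰, (x⁴)⁶ = x³, (x⁴)⁷ = x⁷, (x⁴)⁸ = x¹¹, (x⁴)⁹ = x¹⁵, (x⁴)¹⁰ = x¹⁹, (x⁴)¹¹ = x², (x⁴)¹² = x⁶, (x⁴)¹³ = x¹⁰, (x⁴)¹⁴ = x¹⁴, (x⁴)¹⁵ = x¹⁸, (x⁴)¹⁶ = x, (x⁴)¹⁷ = x⁵, (x⁴)¹⁸ = x⁹, (x⁴)¹⁹ = x¹³, (x⁴)²⁰ = x¹⁷, (x⁴)²¹ = e.
The smallest positive k with (x⁴)ᵏ = e is 21.

Answer: 21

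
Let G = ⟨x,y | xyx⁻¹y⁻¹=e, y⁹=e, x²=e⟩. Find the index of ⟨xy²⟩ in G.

First find ord(xy²) by computing successive powers:
  (xy²)¹ = xy², (xy²)² = y⁴, (xy²)³ = xy⁶, (xy²)⁴ = y⁸, (xy²)⁵ = xy, (xy²)⁶ = y³, (xy²)⁷ = xy⁵, (xy²)⁸ = y⁷, (xy²)⁹ = x, (xy²)¹⁰ = y², (xy²)¹¹ = xy⁴, (xy²)¹² = y⁶, (xy²)¹³ = xy⁸, (xy²)¹⁴ = y, (xy²)¹⁵ = xy³, (xy²)¹⁶ = y⁵, (xy²)¹⁷ = xy⁷, (xy²)¹⁸ = e.
So |⟨xy²⟩| = ord(xy²) = 18. With |G| = 18, by Lagrange [G : ⟨xy²⟩] = 18/18 = 1.

Answer: 1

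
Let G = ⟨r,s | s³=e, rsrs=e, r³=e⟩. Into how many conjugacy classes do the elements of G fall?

The conjugacy classes (representative and size) are:
  [e] (size 1), [sr²] (size 4), [s²r] (size 4), [r²s²] (size 3).
Class equation: 1 + 4 + 4 + 3 = 12 = |G|. So G has 4 conjugacy classes.

Answer: 4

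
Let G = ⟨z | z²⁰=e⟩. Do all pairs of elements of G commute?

G has a single generator, so G is cyclic and hence abelian.

Answer: Yes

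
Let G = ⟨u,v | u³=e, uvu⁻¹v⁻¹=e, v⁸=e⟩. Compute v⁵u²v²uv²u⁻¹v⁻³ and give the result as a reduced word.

Multiply left to right, reducing at each step:
  (v⁵) · u² = u²v⁵
  (u²v⁵) · v² = u²v⁷
  (u²v⁷) · u = v⁷
  (v⁷) · v² = v
  v · u⁻¹ = u²v
  (u²v) · v⁻³ = u²v⁶

Answer: u²v⁶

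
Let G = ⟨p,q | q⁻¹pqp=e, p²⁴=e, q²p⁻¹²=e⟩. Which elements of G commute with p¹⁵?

⟨p¹⁵⟩ ⊆ C_G(p¹⁵) since powers of p¹⁵ commute with p¹⁵; so |C_G(p¹⁵)| ≥ |⟨p¹⁵⟩| = 8.
By orbit–stabilizer, |C_G(p¹⁵)| = |G| / |conj. class of p¹⁵| = 48 / 2 = 24.
The 24 elements commuting with p¹⁵ are {e, p, p², p³, p⁴, p⁵, p⁶, p⁷, p⁸, p⁹, p¹⁰, p¹¹, p¹², p¹³, p¹⁴, p¹⁵, p¹⁶, p¹⁷, p¹⁸, p¹⁹, p²⁰, p²¹, p²², p²³}.

Answer: {e, p, p², p³, p⁴, p⁵, p⁶, p⁷, p⁸, p⁹, p¹⁰, p¹¹, p¹², p¹³, p¹⁴, p¹⁵, p¹⁶, p¹⁷, p¹⁸, p¹⁹, p²⁰, p²¹, p²², p²³}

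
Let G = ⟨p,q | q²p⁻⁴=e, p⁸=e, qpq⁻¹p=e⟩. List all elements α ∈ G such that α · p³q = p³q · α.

⟨p³q⟩ ⊆ C_G(p³q) since powers of p³q commute with p³q; so |C_G(p³q)| ≥ |⟨p³q⟩| = 4.
By orbit–stabilizer, |C_G(p³q)| = |G| / |conj. class of p³q| = 16 / 4 = 4.
The 4 elements commuting with p³q are {e, p⁴, p³q⁻¹, p³q}.

Answer: {e, p⁴, p³q⁻¹, p³q}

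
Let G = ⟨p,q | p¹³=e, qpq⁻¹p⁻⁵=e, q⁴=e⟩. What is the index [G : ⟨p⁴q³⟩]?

First find ord(p⁴q³) by computing successive powers:
  (p⁴q³)¹ = p⁴q³, (p⁴q³)² = p¹⁰q², (p⁴q³)³ = p⁶q, (p⁴q³)⁴ = e.
So |⟨p⁴q³⟩| = ord(p⁴q³) = 4. With |G| = 52, by Lagrange [G : ⟨p⁴q³⟩] = 52/4 = 13.

Answer: 13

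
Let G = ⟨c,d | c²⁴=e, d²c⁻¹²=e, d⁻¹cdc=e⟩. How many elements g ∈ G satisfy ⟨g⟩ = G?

⟨g⟩ = G would require ord(g) = |G| = 48, but the maximum element order in G is 24 < 48. So G is not cyclic and no single element generates it: the count is 0.

Answer: 0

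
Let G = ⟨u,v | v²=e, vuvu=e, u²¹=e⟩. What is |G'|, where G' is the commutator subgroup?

G' = [G, G] is generated by all commutators. The generator-pair commutators are: [u, v] = u².
The subgroup they normally generate is {e, u, u², u³, u⁴, u⁵, u⁶, u⁷, u⁸, u⁹, u¹⁰, u¹¹, u¹², u¹³, u¹⁴, u¹⁵, u¹⁶, u¹⁷, u¹⁸, u¹⁹, u²⁰}, of order 21.
Check: |G/G'| = 42/21 = 2 is the order of the abelianisation.

Answer: 21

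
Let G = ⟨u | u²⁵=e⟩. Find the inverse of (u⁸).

The order of (u⁸) is 25 (smallest k with (u⁸)ᵏ = e), so (u⁸)⁻¹ = (u⁸)²⁴ = u¹⁷.
Check: (u⁸) · (u¹⁷) → (u⁸) · u¹⁷ = e, giving e as required.

Answer: u¹⁷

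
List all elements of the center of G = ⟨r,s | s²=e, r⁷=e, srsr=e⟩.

An element z ∈ Z(G) iff z commutes with every generator.
For example e is central: e·r = r = r·e; e·s = s = s·e.
Whereas r ∉ Z(G) since r·s = rs ≠ r⁶s = s·r.
Checking each of the 14 elements this way gives Z(G) = {e}, of order 1.

Answer: {e}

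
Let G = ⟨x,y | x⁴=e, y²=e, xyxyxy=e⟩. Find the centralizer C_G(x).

⟨x⟩ ⊆ C_G(x) since powers of x commute with x; so |C_G(x)| ≥ |⟨x⟩| = 4.
By orbit–stabilizer, |C_G(x)| = |G| / |conj. class of x| = 24 / 6 = 4.
The 4 elements commuting with x are {e, x, x², x³}.

Answer: {e, x, x², x³}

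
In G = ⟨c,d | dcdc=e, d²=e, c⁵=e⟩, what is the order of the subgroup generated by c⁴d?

|⟨c⁴d⟩| equals the order of c⁴d. Compute successive powers until reaching e:
  (c⁴d)¹ = c⁴d, (c⁴d)² = e.
The smallest positive k with (c⁴d)ᵏ = e is 2, so |⟨c⁴d⟩| = 2.

Answer: 2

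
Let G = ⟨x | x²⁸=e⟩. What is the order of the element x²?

Compute successive powers until reaching e:
  (x²)¹ = x², (x²)² = x⁴, (x²)³ = x⁶, (x²)⁴ = x⁸, (x²)⁵ = x¹⁰, (x²)⁶ = x¹², (x²)⁷ = x¹⁴, (x²)⁸ = x¹⁶, (x²)⁹ = x¹⁸, (x²)¹⁰ = x²⁰, (x²)¹¹ = x²², (x²)¹² = x²⁴, (x²)¹³ = x²⁶, (x²)¹⁴ = e.
The smallest positive k with (x²)ᵏ = e is 14.

Answer: 14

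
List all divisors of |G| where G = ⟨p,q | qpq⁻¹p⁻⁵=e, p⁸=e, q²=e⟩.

|G| = 16 = 2⁴. By Lagrange's theorem the order of any subgroup divides 16; the divisors of 16 are 1, 2, 4, 8, 16.

Answer: 1, 2, 4, 8, 16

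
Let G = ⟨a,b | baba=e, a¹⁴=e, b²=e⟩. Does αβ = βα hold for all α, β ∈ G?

a·b = ab but b·a = a¹³b, so a·b ≠ b·a and G is not abelian.

Answer: No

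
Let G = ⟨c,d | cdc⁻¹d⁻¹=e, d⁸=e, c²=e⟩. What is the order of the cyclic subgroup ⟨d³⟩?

|⟨d³⟩| equals the order of d³. Compute successive powers until reaching e:
  (d³)¹ = d³, (d³)² = d⁶, (d³)³ = d, (d³)⁴ = d⁴, (d³)⁵ = d⁷, (d³)⁶ = d², (d³)⁷ = d⁵, (d³)⁸ = e.
The smallest positive k with (d³)ᵏ = e is 8, so |⟨d³⟩| = 8.

Answer: 8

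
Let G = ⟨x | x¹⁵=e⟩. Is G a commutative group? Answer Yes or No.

G has a single generator, so G is cyclic and hence abelian.

Answer: Yes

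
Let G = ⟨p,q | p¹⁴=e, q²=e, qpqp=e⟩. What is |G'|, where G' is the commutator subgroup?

G' = [G, G] is generated by all commutators. The generator-pair commutators are: [p, q] = p².
The subgroup they normally generate is {e, p², p⁴, p⁶, p⁸, p¹⁰, p¹²}, of order 7.
Check: |G/G'| = 28/7 = 4 is the order of the abelianisation.

Answer: 7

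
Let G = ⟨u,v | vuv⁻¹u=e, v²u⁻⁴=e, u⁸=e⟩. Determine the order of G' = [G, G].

G' = [G, G] is generated by all commutators. The generator-pair commutators are: [u, v] = u².
The subgroup they normally generate is {e, u², u⁴, u⁶}, of order 4.
Check: |G/G'| = 16/4 = 4 is the order of the abelianisation.

Answer: 4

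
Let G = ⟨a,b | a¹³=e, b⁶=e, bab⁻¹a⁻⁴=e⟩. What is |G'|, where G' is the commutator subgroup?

G' = [G, G] is generated by all commutators. The generator-pair commutators are: [a, b] = a¹⁰.
The subgroup they normally generate is {e, a, a², a³, a⁴, a⁵, a⁶, a⁷, a⁸, a⁹, a¹⁰, a¹¹, a¹²}, of order 13.
Check: |G/G'| = 78/13 = 6 is the order of the abelianisation.

Answer: 13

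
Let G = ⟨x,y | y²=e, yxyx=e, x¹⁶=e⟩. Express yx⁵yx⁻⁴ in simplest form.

Multiply left to right, reducing at each step:
  y · x⁵ = x¹¹y
  (x¹¹y) · y = x¹¹
  (x¹¹) · x⁻⁴ = x⁷

Answer: x⁷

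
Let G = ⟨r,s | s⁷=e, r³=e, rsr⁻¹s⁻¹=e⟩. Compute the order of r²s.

Compute successive powers until reaching e:
  (r²s)¹ = r²s, (r²s)² = rs², (r²s)³ = s³, (r²s)⁴ = r²s⁴, (r²s)⁵ = rs⁵, (r²s)⁶ = s⁶, (r²s)⁷ = r², (r²s)⁸ = rs, (r²s)⁹ = s², (r²s)¹⁰ = r²s³, (r²s)¹¹ = rs⁴, (r²s)¹² = s⁵, (r²s)¹³ = r²s⁶, (r²s)¹⁴ = r, (r²s)¹⁵ = s, (r²s)¹⁶ = r²s², (r²s)¹⁷ = rs³, (r²s)¹⁸ = s⁴, (r²s)¹⁹ = r²s⁵, (r²s)²⁰ = rs⁶, (r²s)²¹ = e.
The smallest positive k with (r²s)ᵏ = e is 21.

Answer: 21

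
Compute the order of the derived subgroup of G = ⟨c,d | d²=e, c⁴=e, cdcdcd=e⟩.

G' = [G, G] is generated by all commutators. The generator-pair commutators are: [c, d] = c²dc.
The subgroup they normally generate is {e, c², cd, dc³, c²dc, c³d, c²dc³, dc, cdc², dc²d, c²dc²d, c³dc²}, of order 12.
Check: |G/G'| = 24/12 = 2 is the order of the abelianisation.

Answer: 12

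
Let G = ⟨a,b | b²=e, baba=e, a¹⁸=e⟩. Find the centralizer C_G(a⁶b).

⟨a⁶b⟩ ⊆ C_G(a⁶b) since powers of a⁶b commute with a⁶b; so |C_G(a⁶b)| ≥ |⟨a⁶b⟩| = 2.
By orbit–stabilizer, |C_G(a⁶b)| = |G| / |conj. class of a⁶b| = 36 / 9 = 4.
The 4 elements commuting with a⁶b are {e, a⁹, a⁶b, a¹⁵b}.

Answer: {e, a⁹, a⁶b, a¹⁵b}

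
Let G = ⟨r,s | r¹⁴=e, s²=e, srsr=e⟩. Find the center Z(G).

An element z ∈ Z(G) iff z commutes with every generator.
For example r⁷ is central: (r⁷)·r = r⁸ = r·(r⁷); (r⁷)·s = r⁷s = s·(r⁷).
Whereas r ∉ Z(G) since r·s = rs ≠ r¹³s = s·r.
Checking each of the 28 elements this way gives Z(G) = {e, r⁷}, of order 2.

Answer: {e, r⁷}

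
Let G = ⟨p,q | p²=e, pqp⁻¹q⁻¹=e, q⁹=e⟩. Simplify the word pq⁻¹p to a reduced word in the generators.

Multiply left to right, reducing at each step:
  p · q⁻¹ = pq⁸
  (pq⁸) · p = q⁸

Answer: q⁸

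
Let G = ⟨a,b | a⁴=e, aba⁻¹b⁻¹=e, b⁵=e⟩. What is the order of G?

Enumerate words in the generators, reducing via the relations: the distinct elements are
  {a, b, e, ab, a², a³, b², b³, b⁴, ab², ab³, ab⁴, a²b, a³b, a²b², a²b³, a²b⁴, a³b², a³b³, a³b⁴}.
No further products give new elements, so |G| = 20.

Answer: 20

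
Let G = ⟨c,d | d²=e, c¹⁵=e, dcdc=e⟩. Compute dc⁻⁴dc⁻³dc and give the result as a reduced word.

Multiply left to right, reducing at each step:
  d · c⁻⁴ = c⁴d
  (c⁴d) · d = c⁴
  (c⁴) · c⁻³ = c
  c · d = cd
  (cd) · c = d

Answer: d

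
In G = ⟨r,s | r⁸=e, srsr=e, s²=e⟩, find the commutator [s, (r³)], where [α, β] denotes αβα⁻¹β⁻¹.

[s, (r³)] = s·(r³)·s⁻¹·(r³)⁻¹.
  s · (r³) = r⁵s
  (r⁵s) · s = r⁵
  (r⁵) · (r⁵) = r²

Answer: r²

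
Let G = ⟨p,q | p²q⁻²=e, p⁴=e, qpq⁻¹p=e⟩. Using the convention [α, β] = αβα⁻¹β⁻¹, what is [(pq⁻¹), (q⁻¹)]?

[(pq⁻¹), (q⁻¹)] = (pq⁻¹)·(q⁻¹)·(pq⁻¹)⁻¹·(q⁻¹)⁻¹.
  (pq⁻¹) · (q⁻¹) = p³
  (p³) · (pq) = q
  q · q = p²

Answer: p²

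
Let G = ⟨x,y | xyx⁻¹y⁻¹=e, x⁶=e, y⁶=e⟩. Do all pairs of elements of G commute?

Each pair of generators commutes: x·y = xy = y·x. Since the generators pairwise commute, every element of G commutes with every other, so G is abelian.

Answer: Yes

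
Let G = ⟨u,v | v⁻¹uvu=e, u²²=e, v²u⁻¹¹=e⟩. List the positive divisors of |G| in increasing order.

|G| = 44 = 2² · 11. By Lagrange's theorem the order of any subgroup divides 44; the divisors of 44 are 1, 2, 4, 11, 22, 44.

Answer: 1, 2, 4, 11, 22, 44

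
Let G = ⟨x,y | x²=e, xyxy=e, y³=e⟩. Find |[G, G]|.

G' = [G, G] is generated by all commutators. The generator-pair commutators are: [x, y] = y.
The subgroup they normally generate is {e, y, y²}, of order 3.
Check: |G/G'| = 6/3 = 2 is the order of the abelianisation.

Answer: 3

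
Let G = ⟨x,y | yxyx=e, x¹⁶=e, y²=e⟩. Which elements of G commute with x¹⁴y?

⟨x¹⁴y⟩ ⊆ C_G(x¹⁴y) since powers of x¹⁴y commute with x¹⁴y; so |C_G(x¹⁴y)| ≥ |⟨x¹⁴y⟩| = 2.
By orbit–stabilizer, |C_G(x¹⁴y)| = |G| / |conj. class of x¹⁴y| = 32 / 8 = 4.
The 4 elements commuting with x¹⁴y are {e, x⁸, x⁶y, x¹⁴y}.

Answer: {e, x⁸, x⁶y, x¹⁴y}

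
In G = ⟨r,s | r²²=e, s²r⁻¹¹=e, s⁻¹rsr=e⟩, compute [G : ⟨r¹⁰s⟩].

First find ord(r¹⁰s) by computing successive powers:
  (r¹⁰s)¹ = r¹⁰s, (r¹⁰s)² = r¹¹, (r¹⁰s)³ = r¹⁰s⁻¹, (r¹⁰s)⁴ = e.
So |⟨r¹⁰s⟩| = ord(r¹⁰s) = 4. With |G| = 44, by Lagrange [G : ⟨r¹⁰s⟩] = 44/4 = 11.

Answer: 11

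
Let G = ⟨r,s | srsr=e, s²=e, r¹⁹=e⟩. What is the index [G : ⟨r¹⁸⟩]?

First find ord(r¹⁸) by computing successive powers:
  (r¹⁸)¹ = r¹⁸, (r¹⁸)² = r¹⁷, (r¹⁸)³ = r¹⁶, (r¹⁸)⁴ = r¹⁵, (r¹⁸)⁵ = r¹⁴, (r¹⁸)⁶ = r¹³, (r¹⁸)⁷ = r¹², (r¹⁸)⁸ = r¹¹, (r¹⁸)⁹ = r¹⁰, (r¹⁸)¹⁰ = r⁹, (r¹⁸)¹¹ = r⁸, (r¹⁸)¹² = r⁷, (r¹⁸)¹³ = r⁶, (r¹⁸)¹⁴ = r⁵, (r¹⁸)¹⁵ = r⁴, (r¹⁸)¹⁶ = r³, (r¹⁸)¹⁷ = r², (r¹⁸)¹⁸ = r, (r¹⁸)¹⁹ = e.
So |⟨r¹⁸⟩| = ord(r¹⁸) = 19. With |G| = 38, by Lagrange [G : ⟨r¹⁸⟩] = 38/19 = 2.

Answer: 2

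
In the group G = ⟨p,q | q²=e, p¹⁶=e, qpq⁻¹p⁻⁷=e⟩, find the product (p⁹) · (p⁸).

Compute (p⁹) · (p⁸) by multiplying left to right and reducing via the relations at each step:
  (p⁹) · p⁸ = p

Answer: p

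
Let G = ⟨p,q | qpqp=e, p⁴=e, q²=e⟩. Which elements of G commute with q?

⟨q⟩ ⊆ C_G(q) since powers of q commute with q; so |C_G(q)| ≥ |⟨q⟩| = 2.
By orbit–stabilizer, |C_G(q)| = |G| / |conj. class of q| = 8 / 2 = 4.
The 4 elements commuting with q are {e, p², q, p²q}.

Answer: {e, p², q, p²q}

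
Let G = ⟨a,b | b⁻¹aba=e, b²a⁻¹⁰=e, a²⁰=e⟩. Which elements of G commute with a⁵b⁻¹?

⟨a⁵b⁻¹⟩ ⊆ C_G(a⁵b⁻¹) since powers of a⁵b⁻¹ commute with a⁵b⁻¹; so |C_G(a⁵b⁻¹)| ≥ |⟨a⁵b⁻¹⟩| = 4.
By orbit–stabilizer, |C_G(a⁵b⁻¹)| = |G| / |conj. class of a⁵b⁻¹| = 40 / 10 = 4.
The 4 elements commuting with a⁵b⁻¹ are {e, a¹⁰, a⁵b, a⁵b⁻¹}.

Answer: {e, a¹⁰, a⁵b, a⁵b⁻¹}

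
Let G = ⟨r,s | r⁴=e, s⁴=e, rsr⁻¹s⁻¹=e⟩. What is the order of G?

Enumerate words in the generators, reducing via the relations: the distinct elements are
  {e, r, s, rs, r², r³, s², s³, rs², rs³, r²s, r³s, r²s², r²s³, r³s², r³s³}.
No further products give new elements, so |G| = 16.

Answer: 16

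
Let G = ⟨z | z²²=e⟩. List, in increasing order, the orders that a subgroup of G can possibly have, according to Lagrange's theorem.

|G| = 22 = 2 · 11. By Lagrange's theorem the order of any subgroup divides 22; the divisors of 22 are 1, 2, 11, 22.

Answer: 1, 2, 11, 22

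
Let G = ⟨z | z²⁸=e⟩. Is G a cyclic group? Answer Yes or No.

|G| = 28. The element z has order 28 (its powers give 28 distinct elements), so ⟨z⟩ = G and G is cyclic.

Answer: Yes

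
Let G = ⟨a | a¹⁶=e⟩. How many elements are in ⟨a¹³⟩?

|⟨a¹³⟩| equals the order of a¹³. Compute successive powers until reaching e:
  (a¹³)¹ = a¹³, (a¹³)² = a¹⁰, (a¹³)³ = a⁷, (a¹³)⁴ = a⁴, (a¹³)⁵ = a, (a¹³)⁶ = a¹⁴, (a¹³)⁷ = a¹¹, (a¹³)⁸ = a⁸, (a¹³)⁹ = a⁵, (a¹³)¹⁰ = a², (a¹³)¹¹ = a¹⁵, (a¹³)¹² = a¹², (a¹³)¹³ = a⁹, (a¹³)¹⁴ = a⁶, (a¹³)¹⁵ = a³, (a¹³)¹⁶ = e.
The smallest positive k with (a¹³)ᵏ = e is 16, so |⟨a¹³⟩| = 16.

Answer: 16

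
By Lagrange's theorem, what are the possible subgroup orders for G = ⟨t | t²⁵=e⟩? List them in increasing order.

|G| = 25 = 5². By Lagrange's theorem the order of any subgroup divides 25; the divisors of 25 are 1, 5, 25.

Answer: 1, 5, 25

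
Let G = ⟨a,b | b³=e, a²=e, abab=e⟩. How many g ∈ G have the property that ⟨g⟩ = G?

⟨g⟩ = G would require ord(g) = |G| = 6, but the maximum element order in G is 3 < 6. So G is not cyclic and no single element generates it: the count is 0.

Answer: 0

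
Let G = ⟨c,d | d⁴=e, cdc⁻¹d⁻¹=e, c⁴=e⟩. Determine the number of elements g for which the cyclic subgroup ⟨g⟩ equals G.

⟨g⟩ = G would require ord(g) = |G| = 16, but the maximum element order in G is 4 < 16. So G is not cyclic and no single element generates it: the count is 0.

Answer: 0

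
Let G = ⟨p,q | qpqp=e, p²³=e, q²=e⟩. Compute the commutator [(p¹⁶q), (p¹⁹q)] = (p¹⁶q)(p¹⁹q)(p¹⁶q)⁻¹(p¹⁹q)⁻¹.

[(p¹⁶q), (p¹⁹q)] = (p¹⁶q)·(p¹⁹q)·(p¹⁶q)⁻¹·(p¹⁹q)⁻¹.
  (p¹⁶q) · (p¹⁹q) = p²⁰
  (p²⁰) · (p¹⁶q) = p¹³q
  (p¹³q) · (p¹⁹q) = p¹⁷

Answer: p¹⁷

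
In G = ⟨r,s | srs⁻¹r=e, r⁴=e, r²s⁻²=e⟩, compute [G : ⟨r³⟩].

First find ord(r³) by computing successive powers:
  (r³)¹ = r³, (r³)² = r², (r³)³ = r, (r³)⁴ = e.
So |⟨r³⟩| = ord(r³) = 4. With |G| = 8, by Lagrange [G : ⟨r³⟩] = 8/4 = 2.

Answer: 2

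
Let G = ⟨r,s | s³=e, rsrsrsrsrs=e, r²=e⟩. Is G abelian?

r·s = rs but s·r = sr, so r·s ≠ s·r and G is not abelian.

Answer: No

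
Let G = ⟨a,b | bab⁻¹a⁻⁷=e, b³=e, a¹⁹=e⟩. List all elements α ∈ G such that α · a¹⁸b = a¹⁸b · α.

⟨a¹⁸b⟩ ⊆ C_G(a¹⁸b) since powers of a¹⁸b commute with a¹⁸b; so |C_G(a¹⁸b)| ≥ |⟨a¹⁸b⟩| = 3.
By orbit–stabilizer, |C_G(a¹⁸b)| = |G| / |conj. class of a¹⁸b| = 57 / 19 = 3.
The 3 elements commuting with a¹⁸b are {e, a¹¹b², a¹⁸b}.

Answer: {e, a¹¹b², a¹⁸b}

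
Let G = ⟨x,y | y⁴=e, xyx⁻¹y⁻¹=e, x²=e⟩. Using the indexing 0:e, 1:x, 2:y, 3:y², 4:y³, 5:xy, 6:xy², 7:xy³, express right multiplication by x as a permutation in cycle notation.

(0 1)(2 5)(3 6)(4 7)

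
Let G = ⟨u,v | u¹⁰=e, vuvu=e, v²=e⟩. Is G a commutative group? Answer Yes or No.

u·v = uv but v·u = u⁹v, so u·v ≠ v·u and G is not abelian.

Answer: No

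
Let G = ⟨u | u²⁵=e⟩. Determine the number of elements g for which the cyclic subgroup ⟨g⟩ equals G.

G is cyclic of order 25. An element generates G iff its order is 25, and a cyclic group of order 25 has exactly φ(25) = 20 such elements.

Answer: 20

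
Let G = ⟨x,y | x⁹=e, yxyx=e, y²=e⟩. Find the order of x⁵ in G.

Compute successive powers until reaching e:
  (x⁵)¹ = x⁵, (x⁵)² = x, (x⁵)³ = x⁶, (x⁵)⁴ = x², (x⁵)⁵ = x⁷, (x⁵)⁶ = x³, (x⁵)⁷ = x⁸, (x⁵)⁸ = x⁴, (x⁵)⁹ = e.
The smallest positive k with (x⁵)ᵏ = e is 9.

Answer: 9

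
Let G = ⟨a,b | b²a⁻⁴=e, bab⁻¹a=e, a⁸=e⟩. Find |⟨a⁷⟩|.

|⟨a⁷⟩| equals the order of a⁷. Compute successive powers until reaching e:
  (a⁷)¹ = a⁷, (a⁷)² = a⁶, (a⁷)³ = a⁵, (a⁷)⁴ = a⁴, (a⁷)⁵ = a³, (a⁷)⁶ = a², (a⁷)⁷ = a, (a⁷)⁸ = e.
The smallest positive k with (a⁷)ᵏ = e is 8, so |⟨a⁷⟩| = 8.

Answer: 8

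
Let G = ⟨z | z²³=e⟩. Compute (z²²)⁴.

Compute successive powers of (z²²), reducing at each step:
  (z²²)²: (z²²) · z²² = z²¹
  (z²²)³: (z²¹) · z²² = z²⁰
  (z²²)⁴: (z²⁰) · z²² = z¹⁹

Answer: z¹⁹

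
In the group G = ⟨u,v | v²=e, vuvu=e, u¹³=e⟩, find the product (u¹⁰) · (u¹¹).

Compute (u¹⁰) · (u¹¹) by multiplying left to right and reducing via the relations at each step:
  (u¹⁰) · u¹¹ = u⁸

Answer: u⁸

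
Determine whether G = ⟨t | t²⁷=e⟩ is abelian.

G has a single generator, so G is cyclic and hence abelian.

Answer: Yes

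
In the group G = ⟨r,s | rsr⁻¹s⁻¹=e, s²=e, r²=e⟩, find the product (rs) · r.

Compute (rs) · r by multiplying left to right and reducing via the relations at each step:
  (rs) · r = s

Answer: s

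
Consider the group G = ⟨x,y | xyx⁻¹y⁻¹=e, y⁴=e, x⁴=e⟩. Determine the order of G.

Enumerate words in the generators, reducing via the relations: the distinct elements are
  {e, x, y, xy, x², x³, y², y³, xy², xy³, x²y, x³y, x²y², x²y³, x³y², x³y³}.
No further products give new elements, so |G| = 16.

Answer: 16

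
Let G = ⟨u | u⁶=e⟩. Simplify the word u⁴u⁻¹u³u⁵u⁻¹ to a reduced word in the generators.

Multiply left to right, reducing at each step:
  (u⁴) · u⁻¹ = u³
  (u³) · u³ = e
  e · u⁵ = u⁵
  (u⁵) · u⁻¹ = u⁴

Answer: u⁴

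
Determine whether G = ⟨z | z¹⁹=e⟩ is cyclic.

|G| = 19. The element z has order 19 (its powers give 19 distinct elements), so ⟨z⟩ = G and G is cyclic.

Answer: Yes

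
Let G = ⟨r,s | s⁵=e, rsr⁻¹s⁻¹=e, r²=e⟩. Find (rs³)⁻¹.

The order of (rs³) is 10 (smallest k with (rs³)ᵏ = e), so (rs³)⁻¹ = (rs³)⁹ = rs².
Check: (rs³) · (rs²) → (rs³) · r = s³;   (s³) · s² = e, giving e as required.

Answer: rs²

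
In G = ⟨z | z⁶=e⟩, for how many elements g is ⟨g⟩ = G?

G is cyclic of order 6. An element generates G iff its order is 6, and a cyclic group of order 6 has exactly φ(6) = 2 such elements.

Answer: 2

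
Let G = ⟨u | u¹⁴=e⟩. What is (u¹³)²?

Compute successive powers of (u¹³), reducing at each step:
  (u¹³)²: (u¹³) · u¹³ = u¹²

Answer: u¹²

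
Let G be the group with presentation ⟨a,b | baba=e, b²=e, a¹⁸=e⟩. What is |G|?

Enumerate words in the generators, reducing via the relations: the distinct elements are
  {a, b, e, ab, a², a³, a⁴, a⁵, a⁶, a⁷, a⁸, a⁹, a²b, a³b, a¹², a¹³, a¹¹, a¹⁰, a¹⁴, a¹⁵, a¹⁶, a¹⁷, a⁴b, a⁵b, a⁶b, a⁷b, a⁸b, a⁹b, a¹²b, a¹³b, a¹¹b, a¹⁰b, a¹⁴b, a¹⁵b, a¹⁶b, a¹⁷b}.
No further products give new elements, so |G| = 36.

Answer: 36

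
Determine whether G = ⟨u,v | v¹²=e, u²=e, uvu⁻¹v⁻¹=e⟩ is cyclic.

|G| = 24, but the maximum element order in G is 12 < 24. No single element generates all of G, so G is not cyclic.

Answer: No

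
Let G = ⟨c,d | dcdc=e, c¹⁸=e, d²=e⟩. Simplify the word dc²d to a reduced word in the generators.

Multiply left to right, reducing at each step:
  d · c² = c¹⁶d
  (c¹⁶d) · d = c¹⁶

Answer: c¹⁶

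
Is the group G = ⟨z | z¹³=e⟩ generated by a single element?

|G| = 13. The element z has order 13 (its powers give 13 distinct elements), so ⟨z⟩ = G and G is cyclic.

Answer: Yes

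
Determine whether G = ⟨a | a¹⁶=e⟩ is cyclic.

|G| = 16. The element a has order 16 (its powers give 16 distinct elements), so ⟨a⟩ = G and G is cyclic.

Answer: Yes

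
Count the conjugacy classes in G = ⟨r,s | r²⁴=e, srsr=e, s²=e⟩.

The conjugacy classes (representative and size) are:
  [e] (size 1), [r²³] (size 2), [r²] (size 2), [r³] (size 2), [r²⁰] (size 2), [r¹⁹] (size 2), [r⁶] (size 2), [r⁷] (size 2), [r⁸] (size 2), [r⁹] (size 2), [r¹⁴] (size 2), [r¹¹] (size 2), [r¹²] (size 1), [r⁴s] (size 12), [r⁵s] (size 12).
Class equation: 1 + 2 + 2 + 2 + 2 + 2 + 2 + 2 + 2 + 2 + 2 + 2 + 1 + 12 + 12 = 48 = |G|. So G has 15 conjugacy classes.

Answer: 15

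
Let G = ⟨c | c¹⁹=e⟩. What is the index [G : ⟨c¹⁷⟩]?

First find ord(c¹⁷) by computing successive powers:
  (c¹⁷)¹ = c¹⁷, (c¹⁷)² = c¹⁵, (c¹⁷)³ = c¹³, (c¹⁷)⁴ = c¹¹, (c¹⁷)⁵ = c⁹, (c¹⁷)⁶ = c⁷, (c¹⁷)⁷ = c⁵, (c¹⁷)⁸ = c³, (c¹⁷)⁹ = c, (c¹⁷)¹⁰ = c¹⁸, (c¹⁷)¹¹ = c¹⁶, (c¹⁷)¹² = c¹⁴, (c¹⁷)¹³ = c¹², (c¹⁷)¹⁴ = c¹⁰, (c¹⁷)¹⁵ = c⁸, (c¹⁷)¹⁶ = c⁶, (c¹⁷)¹⁷ = c⁴, (c¹⁷)¹⁸ = c², (c¹⁷)¹⁹ = e.
So |⟨c¹⁷⟩| = ord(c¹⁷) = 19. With |G| = 19, by Lagrange [G : ⟨c¹⁷⟩] = 19/19 = 1.

Answer: 1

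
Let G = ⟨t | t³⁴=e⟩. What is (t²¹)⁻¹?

The order of (t²¹) is 34 (smallest k with (t²¹)ᵏ = e), so (t²¹)⁻¹ = (t²¹)³³ = t¹³.
Check: (t²¹) · (t¹³) → (t²¹) · t¹³ = e, giving e as required.

Answer: t¹³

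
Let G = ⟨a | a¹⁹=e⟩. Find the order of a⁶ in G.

Compute successive powers until reaching e:
  (a⁶)¹ = a⁶, (a⁶)² = a¹², (a⁶)³ = a¹⁸, (a⁶)⁴ = a⁵, (a⁶)⁵ = a¹¹, (a⁶)⁶ = a¹⁷, (a⁶)⁷ = a⁴, (a⁶)⁸ = a¹⁰, (a⁶)⁹ = a¹⁶, (a⁶)¹⁰ = a³, (a⁶)¹¹ = a⁹, (a⁶)¹² = a¹⁵, (a⁶)¹³ = a², (a⁶)¹⁴ = a⁸, (a⁶)¹⁵ = a¹⁴, (a⁶)¹⁶ = a, (a⁶)¹⁷ = a⁷, (a⁶)¹⁸ = a¹³, (a⁶)¹⁹ = e.
The smallest positive k with (a⁶)ᵏ = e is 19.

Answer: 19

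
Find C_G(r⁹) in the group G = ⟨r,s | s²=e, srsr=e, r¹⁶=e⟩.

⟨r⁹⟩ ⊆ C_G(r⁹) since powers of r⁹ commute with r⁹; so |C_G(r⁹)| ≥ |⟨r⁹⟩| = 16.
By orbit–stabilizer, |C_G(r⁹)| = |G| / |conj. class of r⁹| = 32 / 2 = 16.
The 16 elements commuting with r⁹ are {e, r, r², r³, r⁴, r⁵, r⁶, r⁷, r⁸, r⁹, r¹⁰, r¹¹, r¹², r¹³, r¹⁴, r¹⁵}.

Answer: {e, r, r², r³, r⁴, r⁵, r⁶, r⁷, r⁸, r⁹, r¹⁰, r¹¹, r¹², r¹³, r¹⁴, r¹⁵}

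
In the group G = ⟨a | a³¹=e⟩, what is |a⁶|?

Compute successive powers until reaching e:
  (a⁶)¹ = a⁶, (a⁶)² = a¹², (a⁶)³ = a¹⁸, (a⁶)⁴ = a²⁴, (a⁶)⁵ = a³⁰, (a⁶)⁶ = a⁵, (a⁶)⁷ = a¹¹, (a⁶)⁸ = a¹⁷, (a⁶)⁹ = a²³, (a⁶)¹⁰ = a²⁹, (a⁶)¹¹ = a⁴, (a⁶)¹² = a¹⁰, (a⁶)¹³ = a¹⁶, (a⁶)¹⁴ = a²², (a⁶)¹⁵ = a²⁸, (a⁶)¹⁶ = a³, (a⁶)¹⁷ = a⁹, (a⁶)¹⁸ = a¹⁵, (a⁶)¹⁹ = a²¹, (a⁶)²⁰ = a²⁷, (a⁶)²¹ = a², (a⁶)²² = a⁸, (a⁶)²³ = a¹⁴, (a⁶)²⁴ = a²⁰, (a⁶)²⁵ = a²⁶, (a⁶)²⁶ = a, (a⁶)²⁷ = a⁷, (a⁶)²⁸ = a¹³, (a⁶)²⁹ = a¹⁹, (a⁶)³⁰ = a²⁵, (a⁶)³¹ = e.
The smallest positive k with (a⁶)ᵏ = e is 31.

Answer: 31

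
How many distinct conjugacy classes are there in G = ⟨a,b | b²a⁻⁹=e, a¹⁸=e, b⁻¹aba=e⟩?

The conjugacy classes (representative and size) are:
  [e] (size 1), [a¹⁷] (size 2), [a¹⁶] (size 2), [a³] (size 2), [a¹⁴] (size 2), [a¹³] (size 2), [a¹²] (size 2), [a¹¹] (size 2), [a¹⁰] (size 2), [a⁹] (size 1), [a⁸b] (size 9), [ab] (size 9).
Class equation: 1 + 2 + 2 + 2 + 2 + 2 + 2 + 2 + 2 + 1 + 9 + 9 = 36 = |G|. So G has 12 conjugacy classes.

Answer: 12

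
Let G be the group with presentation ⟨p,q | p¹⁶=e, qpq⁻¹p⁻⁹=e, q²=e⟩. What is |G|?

Enumerate words in the generators, reducing via the relations: the distinct elements are
  {e, p, q, pq, p², p³, p⁴, p⁵, p⁶, p⁷, p⁸, p⁹, p²q, p³q, p¹², p¹³, p¹¹, p¹⁰, p¹⁴, p¹⁵, p⁴q, p⁵q, p⁶q, p⁷q, p⁸q, p⁹q, p¹²q, p¹³q, p¹¹q, p¹⁰q, p¹⁴q, p¹⁵q}.
No further products give new elements, so |G| = 32.

Answer: 32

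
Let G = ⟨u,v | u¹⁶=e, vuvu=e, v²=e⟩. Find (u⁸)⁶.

Compute successive powers of (u⁸), reducing at each step:
  (u⁸)²: (u⁸) · u⁸ = e
  (u⁸)³: e · u⁸ = u⁸
  (u⁸)⁴: (u⁸) · u⁸ = e
  (u⁸)⁵: e · u⁸ = u⁸
  (u⁸)⁶: (u⁸) · u⁸ = e

Answer: e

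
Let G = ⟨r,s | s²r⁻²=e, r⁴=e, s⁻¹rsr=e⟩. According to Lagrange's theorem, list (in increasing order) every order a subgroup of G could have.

|G| = 8 = 2³. By Lagrange's theorem the order of any subgroup divides 8; the divisors of 8 are 1, 2, 4, 8.

Answer: 1, 2, 4, 8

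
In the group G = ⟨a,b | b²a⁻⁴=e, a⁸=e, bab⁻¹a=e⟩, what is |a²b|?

Compute successive powers until reaching e:
  (a²b)¹ = a²b, (a²b)² = a⁴, (a²b)³ = a²b⁻¹, (a²b)⁴ = e.
The smallest positive k with (a²b)ᵏ = e is 4.

Answer: 4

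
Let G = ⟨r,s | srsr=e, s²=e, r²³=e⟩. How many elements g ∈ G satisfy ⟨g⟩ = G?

⟨g⟩ = G would require ord(g) = |G| = 46, but the maximum element order in G is 23 < 46. So G is not cyclic and no single element generates it: the count is 0.

Answer: 0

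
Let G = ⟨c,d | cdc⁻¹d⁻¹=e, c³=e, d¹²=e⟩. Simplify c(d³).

Compute c · (d³) by multiplying left to right and reducing via the relations at each step:
  c · d³ = cd³

Answer: cd³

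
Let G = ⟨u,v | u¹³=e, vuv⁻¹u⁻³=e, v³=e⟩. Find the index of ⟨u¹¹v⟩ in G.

First find ord(u¹¹v) by computing successive powers:
  (u¹¹v)¹ = u¹¹v, (u¹¹v)² = u⁵v², (u¹¹v)³ = e.
So |⟨u¹¹v⟩| = ord(u¹¹v) = 3. With |G| = 39, by Lagrange [G : ⟨u¹¹v⟩] = 39/3 = 13.

Answer: 13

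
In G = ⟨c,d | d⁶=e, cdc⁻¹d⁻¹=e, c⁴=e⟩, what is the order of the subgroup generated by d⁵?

|⟨d⁵⟩| equals the order of d⁵. Compute successive powers until reaching e:
  (d⁵)¹ = d⁵, (d⁵)² = d⁴, (d⁵)³ = d³, (d⁵)⁴ = d², (d⁵)⁵ = d, (d⁵)⁶ = e.
The smallest positive k with (d⁵)ᵏ = e is 6, so |⟨d⁵⟩| = 6.

Answer: 6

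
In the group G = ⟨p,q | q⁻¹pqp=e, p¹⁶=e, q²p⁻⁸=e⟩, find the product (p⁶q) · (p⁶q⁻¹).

Compute (p⁶q) · (p⁶q⁻¹) by multiplying left to right and reducing via the relations at each step:
  (p⁶q) · p⁶ = q
  q · q⁻¹ = e

Answer: e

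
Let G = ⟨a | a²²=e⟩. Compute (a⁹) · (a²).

Compute (a⁹) · (a²) by multiplying left to right and reducing via the relations at each step:
  (a⁹) · a² = a¹¹

Answer: a¹¹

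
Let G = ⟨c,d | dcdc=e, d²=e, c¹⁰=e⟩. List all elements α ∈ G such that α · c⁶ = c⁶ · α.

⟨c⁶⟩ ⊆ C_G(c⁶) since powers of c⁶ commute with c⁶; so |C_G(c⁶)| ≥ |⟨c⁶⟩| = 5.
By orbit–stabilizer, |C_G(c⁶)| = |G| / |conj. class of c⁶| = 20 / 2 = 10.
The 10 elements commuting with c⁶ are {e, c, c², c³, c⁴, c⁵, c⁶, c⁷, c⁸, c⁹}.

Answer: {e, c, c², c³, c⁴, c⁵, c⁶, c⁷, c⁸, c⁹}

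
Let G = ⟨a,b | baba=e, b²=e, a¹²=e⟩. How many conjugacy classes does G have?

The conjugacy classes (representative and size) are:
  [e] (size 1), [a¹¹] (size 2), [a²] (size 2), [a⁹] (size 2), [a⁴] (size 2), [a⁵] (size 2), [a⁶] (size 1), [b] (size 6), [ab] (size 6).
Class equation: 1 + 2 + 2 + 2 + 2 + 2 + 1 + 6 + 6 = 24 = |G|. So G has 9 conjugacy classes.

Answer: 9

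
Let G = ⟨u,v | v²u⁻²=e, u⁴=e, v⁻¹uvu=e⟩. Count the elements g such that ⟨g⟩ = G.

⟨g⟩ = G would require ord(g) = |G| = 8, but the maximum element order in G is 4 < 8. So G is not cyclic and no single element generates it: the count is 0.

Answer: 0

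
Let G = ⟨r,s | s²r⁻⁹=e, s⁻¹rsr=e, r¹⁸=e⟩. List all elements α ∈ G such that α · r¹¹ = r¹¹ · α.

⟨r¹¹⟩ ⊆ C_G(r¹¹) since powers of r¹¹ commute with r¹¹; so |C_G(r¹¹)| ≥ |⟨r¹¹⟩| = 18.
By orbit–stabilizer, |C_G(r¹¹)| = |G| / |conj. class of r¹¹| = 36 / 2 = 18.
The 18 elements commuting with r¹¹ are {e, r, r², r³, r⁴, r⁵, r⁶, r⁷, r⁸, r⁹, r¹⁰, r¹¹, r¹², r¹³, r¹⁴, r¹⁵, r¹⁶, r¹⁷}.

Answer: {e, r, r², r³, r⁴, r⁵, r⁶, r⁷, r⁸, r⁹, r¹⁰, r¹¹, r¹², r¹³, r¹⁴, r¹⁵, r¹⁶, r¹⁷}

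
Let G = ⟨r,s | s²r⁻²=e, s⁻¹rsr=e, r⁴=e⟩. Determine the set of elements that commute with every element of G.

An element z ∈ Z(G) iff z commutes with every generator.
For example r² is central: (r²)·r = r³ = r·(r²); (r²)·s = s⁻¹ = s·(r²).
Whereas r ∉ Z(G) since r·s = rs ≠ rs⁻¹ = s·r.
Checking each of the 8 elements this way gives Z(G) = {e, r²}, of order 2.

Answer: {e, r²}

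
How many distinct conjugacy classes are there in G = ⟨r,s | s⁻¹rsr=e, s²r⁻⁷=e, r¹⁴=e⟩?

The conjugacy classes (representative and size) are:
  [e] (size 1), [r¹³] (size 2), [r¹²] (size 2), [r¹¹] (size 2), [r⁴] (size 2), [r⁵] (size 2), [r⁸] (size 2), [r⁷] (size 1), [r⁵s⁻¹] (size 7), [r⁵s] (size 7).
Class equation: 1 + 2 + 2 + 2 + 2 + 2 + 2 + 1 + 7 + 7 = 28 = |G|. So G has 10 conjugacy classes.

Answer: 10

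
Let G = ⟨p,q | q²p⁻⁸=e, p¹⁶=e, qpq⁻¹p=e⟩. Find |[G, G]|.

G' = [G, G] is generated by all commutators. The generator-pair commutators are: [p, q] = p².
The subgroup they normally generate is {e, p², p⁴, p⁶, p⁸, p¹⁰, p¹², p¹⁴}, of order 8.
Check: |G/G'| = 32/8 = 4 is the order of the abelianisation.

Answer: 8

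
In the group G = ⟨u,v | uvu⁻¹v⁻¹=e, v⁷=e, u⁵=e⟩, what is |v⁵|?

Compute successive powers until reaching e:
  (v⁵)¹ = v⁵, (v⁵)² = v³, (v⁵)³ = v, (v⁵)⁴ = v⁶, (v⁵)⁵ = v⁴, (v⁵)⁶ = v², (v⁵)⁷ = e.
The smallest positive k with (v⁵)ᵏ = e is 7.

Answer: 7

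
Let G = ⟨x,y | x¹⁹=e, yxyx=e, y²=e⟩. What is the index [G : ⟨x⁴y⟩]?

First find ord(x⁴y) by computing successive powers:
  (x⁴y)¹ = x⁴y, (x⁴y)² = e.
So |⟨x⁴y⟩| = ord(x⁴y) = 2. With |G| = 38, by Lagrange [G : ⟨x⁴y⟩] = 38/2 = 19.

Answer: 19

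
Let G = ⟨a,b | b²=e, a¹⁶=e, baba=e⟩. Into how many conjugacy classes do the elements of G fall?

The conjugacy classes (representative and size) are:
  [e] (size 1), [a¹⁵] (size 2), [a²] (size 2), [a³] (size 2), [a¹²] (size 2), [a⁵] (size 2), [a⁶] (size 2), [a⁷] (size 2), [a⁸] (size 1), [a²b] (size 8), [a¹⁵b] (size 8).
Class equation: 1 + 2 + 2 + 2 + 2 + 2 + 2 + 2 + 1 + 8 + 8 = 32 = |G|. So G has 11 conjugacy classes.

Answer: 11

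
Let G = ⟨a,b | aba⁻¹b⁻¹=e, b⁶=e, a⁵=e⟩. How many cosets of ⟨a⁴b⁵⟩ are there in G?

First find ord(a⁴b⁵) by computing successive powers:
  (a⁴b⁵)¹ = a⁴b⁵, (a⁴b⁵)² = a³b⁴, (a⁴b⁵)³ = a²b³, (a⁴b⁵)⁴ = ab², (a⁴b⁵)⁵ = b, (a⁴b⁵)⁶ = a⁴, (a⁴b⁵)⁷ = a³b⁵, (a⁴b⁵)⁸ = a²b⁴, (a⁴b⁵)⁹ = ab³, (a⁴b⁵)¹⁰ = b², (a⁴b⁵)¹¹ = a⁴b, (a⁴b⁵)¹² = a³, (a⁴b⁵)¹³ = a²b⁵, (a⁴b⁵)¹⁴ = ab⁴, (a⁴b⁵)¹⁵ = b³, (a⁴b⁵)¹⁶ = a⁴b², (a⁴b⁵)¹⁷ = a³b, (a⁴b⁵)¹⁸ = a², (a⁴b⁵)¹⁹ = ab⁵, (a⁴b⁵)²⁰ = b⁴, (a⁴b⁵)²¹ = a⁴b³, (a⁴b⁵)²² = a³b², (a⁴b⁵)²³ = a²b, (a⁴b⁵)²⁴ = a, (a⁴b⁵)²⁵ = b⁵, (a⁴b⁵)²⁶ = a⁴b⁴, (a⁴b⁵)²⁷ = a³b³, (a⁴b⁵)²⁸ = a²b², (a⁴b⁵)²⁹ = ab, (a⁴b⁵)³⁰ = e.
So |⟨a⁴b⁵⟩| = ord(a⁴b⁵) = 30. With |G| = 30, by Lagrange [G : ⟨a⁴b⁵⟩] = 30/30 = 1.

Answer: 1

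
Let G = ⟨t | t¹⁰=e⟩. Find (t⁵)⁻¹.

The order of (t⁵) is 2 (smallest k with (t⁵)ᵏ = e), so (t⁵)⁻¹ = (t⁵)¹ = t⁵.
Check: (t⁵) · (t⁵) → (t⁵) · t⁵ = e, giving e as required.

Answer: t⁵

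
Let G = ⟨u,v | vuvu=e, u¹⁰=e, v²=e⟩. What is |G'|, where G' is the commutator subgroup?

G' = [G, G] is generated by all commutators. The generator-pair commutators are: [u, v] = u².
The subgroup they normally generate is {e, u², u⁴, u⁶, u⁸}, of order 5.
Check: |G/G'| = 20/5 = 4 is the order of the abelianisation.

Answer: 5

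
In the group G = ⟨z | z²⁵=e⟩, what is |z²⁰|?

Compute successive powers until reaching e:
  (z²⁰)¹ = z²⁰, (z²⁰)² = z¹⁵, (z²⁰)³ = z¹⁰, (z²⁰)⁴ = z⁵, (z²⁰)⁵ = e.
The smallest positive k with (z²⁰)ᵏ = e is 5.

Answer: 5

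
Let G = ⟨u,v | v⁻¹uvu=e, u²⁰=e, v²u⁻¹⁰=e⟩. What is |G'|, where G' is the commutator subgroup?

G' = [G, G] is generated by all commutators. The generator-pair commutators are: [u, v] = u².
The subgroup they normally generate is {e, u², u⁴, u⁶, u⁸, u¹⁰, u¹², u¹⁴, u¹⁶, u¹⁸}, of order 10.
Check: |G/G'| = 40/10 = 4 is the order of the abelianisation.

Answer: 10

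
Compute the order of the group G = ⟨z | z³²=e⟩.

G is generated by a single element, so G is cyclic. The relator gives z³² = e and no smaller power is forced to be e, so the 32 powers {e, z, z², z³, z⁴, z⁵, z⁶, z⁷, z⁸, z⁹, z²², z²³, z²¹, z²⁰, z²⁴, z²⁵, z²⁶, z²⁷, z²⁸, z²⁹, z³¹, z³⁰, z¹², z¹³, z¹¹, z¹⁰, z¹⁴, z¹⁵, z¹⁶, z¹⁷, z¹⁸, z¹⁹} are distinct. Hence |G| = 32.

Answer: 32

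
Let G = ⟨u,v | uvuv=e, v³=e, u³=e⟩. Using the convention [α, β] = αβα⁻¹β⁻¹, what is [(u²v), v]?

[(u²v), v] = (u²v)·v·(u²v)⁻¹·v⁻¹.
  (u²v) · v = u²v²
  (u²v²) · (v²u) = uv²
  (uv²) · (v²) = uv

Answer: uv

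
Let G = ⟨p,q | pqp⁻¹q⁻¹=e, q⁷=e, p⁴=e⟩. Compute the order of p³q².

Compute successive powers until reaching e:
  (p³q²)¹ = p³q², (p³q²)² = p²q⁴, (p³q²)³ = pq⁶, (p³q²)⁴ = q, (p³q²)⁵ = p³q³, (p³q²)⁶ = p²q⁵, (p³q²)⁷ = p, (p³q²)⁸ = q², (p³q²)⁹ = p³q⁴, (p³q²)¹⁰ = p²q⁶, (p³q²)¹¹ = pq, (p³q²)¹² = q³, (p³q²)¹³ = p³q⁵, (p³q²)¹⁴ = p², (p³q²)¹⁵ = pq², (p³q²)¹⁶ = q⁴, (p³q²)¹⁷ = p³q⁶, (p³q²)¹⁸ = p²q, (p³q²)¹⁹ = pq³, (p³q²)²⁰ = q⁵, (p³q²)²¹ = p³, (p³q²)²² = p²q², (p³q²)²³ = pq⁴, (p³q²)²⁴ = q⁶, (p³q²)²⁵ = p³q, (p³q²)²⁶ = p²q³, (p³q²)²⁷ = pq⁵, (p³q²)²⁸ = e.
The smallest positive k with (p³q²)ᵏ = e is 28.

Answer: 28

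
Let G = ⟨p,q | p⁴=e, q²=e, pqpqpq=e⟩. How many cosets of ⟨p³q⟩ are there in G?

First find ord(p³q) by computing successive powers:
  (p³q)¹ = p³q, (p³q)² = qp, (p³q)³ = e.
So |⟨p³q⟩| = ord(p³q) = 3. With |G| = 24, by Lagrange [G : ⟨p³q⟩] = 24/3 = 8.

Answer: 8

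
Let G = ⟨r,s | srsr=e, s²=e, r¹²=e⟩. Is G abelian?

r·s = rs but s·r = r¹¹s, so r·s ≠ s·r and G is not abelian.

Answer: No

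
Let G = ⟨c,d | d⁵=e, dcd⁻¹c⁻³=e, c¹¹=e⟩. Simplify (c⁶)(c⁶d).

Compute (c⁶) · (c⁶d) by multiplying left to right and reducing via the relations at each step:
  (c⁶) · c⁶ = c
  c · d = cd

Answer: cd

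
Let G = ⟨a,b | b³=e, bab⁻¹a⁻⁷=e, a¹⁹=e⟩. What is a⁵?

Compute successive powers of a, reducing at each step:
  a²: a · a = a²
  a³: (a²) · a = a³
  a⁴: (a³) · a = a⁴
  a⁵: (a⁴) · a = a⁵

Answer: a⁵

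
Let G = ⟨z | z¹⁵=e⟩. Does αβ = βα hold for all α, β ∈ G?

G has a single generator, so G is cyclic and hence abelian.

Answer: Yes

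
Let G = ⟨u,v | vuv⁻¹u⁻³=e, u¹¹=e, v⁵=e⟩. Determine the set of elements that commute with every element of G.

An element z ∈ Z(G) iff z commutes with every generator.
For example e is central: e·u = u = u·e; e·v = v = v·e.
Whereas u ∉ Z(G) since u·v = uv ≠ u³v = v·u.
Checking each of the 55 elements this way gives Z(G) = {e}, of order 1.

Answer: {e}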